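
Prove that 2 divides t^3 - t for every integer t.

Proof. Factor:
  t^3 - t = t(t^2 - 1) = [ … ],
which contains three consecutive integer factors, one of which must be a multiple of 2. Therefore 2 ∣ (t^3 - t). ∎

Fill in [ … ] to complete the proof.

(t - 1)t(t + 1)

t(t^2 - 1) = t(t - 1)(t + 1) = (t - 1)t(t + 1).
These three factors are consecutive integers, so their product is divisible by 2.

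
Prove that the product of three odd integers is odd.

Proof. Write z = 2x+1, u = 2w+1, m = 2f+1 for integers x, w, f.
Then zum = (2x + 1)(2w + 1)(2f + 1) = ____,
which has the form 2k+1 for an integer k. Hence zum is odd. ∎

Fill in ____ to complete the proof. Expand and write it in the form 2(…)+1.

Expanding: (2x + 1)(2w + 1)(2f + 1) = 8fwx + 4fw + 4fx + 2f + 4wx + 2w + 2x + 1.
Every term except the constant is even, so this is 2(4fwx + 2fw + 2fx + f + 2wx + w + x) + 1,
and 4fwx + 2fw + 2fx + f + 2wx + w + x ∈ ℤ gives the required form.

2(4fwx + 2fw + 2fx + f + 2wx + w + x) + 1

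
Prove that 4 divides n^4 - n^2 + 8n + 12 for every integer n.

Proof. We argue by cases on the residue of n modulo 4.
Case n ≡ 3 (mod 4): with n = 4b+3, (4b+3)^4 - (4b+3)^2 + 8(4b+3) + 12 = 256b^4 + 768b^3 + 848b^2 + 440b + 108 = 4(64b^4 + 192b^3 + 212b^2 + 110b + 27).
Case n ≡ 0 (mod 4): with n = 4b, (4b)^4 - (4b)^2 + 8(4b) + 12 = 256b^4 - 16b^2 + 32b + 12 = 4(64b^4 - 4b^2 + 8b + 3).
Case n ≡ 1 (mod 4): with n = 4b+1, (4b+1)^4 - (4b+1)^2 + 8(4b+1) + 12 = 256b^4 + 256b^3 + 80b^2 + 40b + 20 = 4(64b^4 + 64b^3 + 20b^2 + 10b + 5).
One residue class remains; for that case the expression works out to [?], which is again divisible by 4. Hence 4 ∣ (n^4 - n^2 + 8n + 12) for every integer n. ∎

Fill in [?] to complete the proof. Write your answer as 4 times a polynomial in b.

4(64b^4 + 128b^3 + 92b^2 + 36b + 10)

Only n ≡ 2 (mod 4) is unaccounted for. Put n = 4b+2:
(4b+2)^4 - (4b+2)^2 + 8(4b+2) + 12 expands to 256b^4 + 512b^3 + 368b^2 + 144b + 40,
and factoring out 4 leaves 4(64b^4 + 128b^3 + 92b^2 + 36b + 10).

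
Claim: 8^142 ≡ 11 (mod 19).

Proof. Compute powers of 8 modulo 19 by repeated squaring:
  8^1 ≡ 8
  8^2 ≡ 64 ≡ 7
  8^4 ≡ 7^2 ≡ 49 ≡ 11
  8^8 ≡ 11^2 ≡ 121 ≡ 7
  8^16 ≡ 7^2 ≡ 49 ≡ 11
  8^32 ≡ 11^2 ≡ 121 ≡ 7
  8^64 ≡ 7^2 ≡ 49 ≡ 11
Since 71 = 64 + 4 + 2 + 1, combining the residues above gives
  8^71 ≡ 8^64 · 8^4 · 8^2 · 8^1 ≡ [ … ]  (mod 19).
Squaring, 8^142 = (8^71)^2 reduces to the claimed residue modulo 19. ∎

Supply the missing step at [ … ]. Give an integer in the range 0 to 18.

12

8^64 · 8^4 · 8^2 · 8^1 ≡ 11 · 11 · 7 · 8 = 6776.
6776 mod 19 = 12, so 8^71 ≡ 12 (mod 19).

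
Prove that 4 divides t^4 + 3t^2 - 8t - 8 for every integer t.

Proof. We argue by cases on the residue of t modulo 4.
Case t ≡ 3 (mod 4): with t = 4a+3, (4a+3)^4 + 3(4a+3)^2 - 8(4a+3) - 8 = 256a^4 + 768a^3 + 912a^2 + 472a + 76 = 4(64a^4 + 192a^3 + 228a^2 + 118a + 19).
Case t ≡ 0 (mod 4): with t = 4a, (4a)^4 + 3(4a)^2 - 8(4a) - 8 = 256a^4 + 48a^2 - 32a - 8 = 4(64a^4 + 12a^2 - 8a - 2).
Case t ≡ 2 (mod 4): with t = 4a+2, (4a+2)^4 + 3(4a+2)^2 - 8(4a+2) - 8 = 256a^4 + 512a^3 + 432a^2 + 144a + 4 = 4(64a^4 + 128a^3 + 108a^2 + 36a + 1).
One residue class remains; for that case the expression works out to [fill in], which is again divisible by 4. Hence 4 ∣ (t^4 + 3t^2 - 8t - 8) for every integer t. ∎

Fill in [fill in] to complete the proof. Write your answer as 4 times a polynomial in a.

Only t ≡ 1 (mod 4) is unaccounted for. Put t = 4a+1:
(4a+1)^4 + 3(4a+1)^2 - 8(4a+1) - 8 expands to 256a^4 + 256a^3 + 144a^2 + 8a - 12,
and factoring out 4 leaves 4(64a^4 + 64a^3 + 36a^2 + 2a - 3).

4(64a^4 + 64a^3 + 36a^2 + 2a - 3)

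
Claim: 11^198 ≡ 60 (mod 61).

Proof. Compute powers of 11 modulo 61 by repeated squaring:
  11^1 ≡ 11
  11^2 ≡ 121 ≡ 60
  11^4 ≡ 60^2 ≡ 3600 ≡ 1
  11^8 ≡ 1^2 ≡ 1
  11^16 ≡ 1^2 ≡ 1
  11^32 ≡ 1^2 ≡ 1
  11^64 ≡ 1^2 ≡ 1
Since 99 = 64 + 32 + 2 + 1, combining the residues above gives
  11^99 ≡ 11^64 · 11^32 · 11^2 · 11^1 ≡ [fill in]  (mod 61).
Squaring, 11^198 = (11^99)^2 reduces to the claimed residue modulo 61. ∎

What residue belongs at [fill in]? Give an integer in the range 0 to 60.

11^64 · 11^32 · 11^2 · 11^1 ≡ 1 · 1 · 60 · 11 = 660.
660 mod 61 = 50, so 11^99 ≡ 50 (mod 61).

50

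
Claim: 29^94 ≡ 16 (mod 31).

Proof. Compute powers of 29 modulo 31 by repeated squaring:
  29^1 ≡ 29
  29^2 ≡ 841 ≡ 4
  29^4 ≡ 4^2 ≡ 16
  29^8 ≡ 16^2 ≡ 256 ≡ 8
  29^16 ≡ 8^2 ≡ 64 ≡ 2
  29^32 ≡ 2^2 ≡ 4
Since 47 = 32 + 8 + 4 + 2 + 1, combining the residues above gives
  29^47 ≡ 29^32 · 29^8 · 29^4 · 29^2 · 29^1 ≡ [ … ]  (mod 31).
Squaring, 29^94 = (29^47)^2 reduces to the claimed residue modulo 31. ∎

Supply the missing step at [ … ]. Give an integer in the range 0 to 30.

27

Multiply the listed residues: 4 · 8 · 16 · 4 · 29 = 32 → 512 → 2048 → 59392.
Reducing modulo 31: 59392 = 1915·31 + 27, so 29^47 ≡ 27.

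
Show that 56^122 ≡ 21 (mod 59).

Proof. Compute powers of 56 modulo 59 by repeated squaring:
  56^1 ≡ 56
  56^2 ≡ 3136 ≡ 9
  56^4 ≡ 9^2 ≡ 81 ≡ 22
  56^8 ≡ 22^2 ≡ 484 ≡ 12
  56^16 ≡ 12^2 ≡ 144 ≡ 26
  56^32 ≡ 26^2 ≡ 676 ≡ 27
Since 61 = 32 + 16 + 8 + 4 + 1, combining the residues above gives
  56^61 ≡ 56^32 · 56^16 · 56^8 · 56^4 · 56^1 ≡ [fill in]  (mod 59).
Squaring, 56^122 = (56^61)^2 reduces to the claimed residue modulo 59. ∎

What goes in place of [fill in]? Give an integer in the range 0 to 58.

56^32 · 56^16 · 56^8 · 56^4 · 56^1 ≡ 27 · 26 · 12 · 22 · 56 = 10378368.
10378368 mod 59 = 32, so 56^61 ≡ 32 (mod 59).

32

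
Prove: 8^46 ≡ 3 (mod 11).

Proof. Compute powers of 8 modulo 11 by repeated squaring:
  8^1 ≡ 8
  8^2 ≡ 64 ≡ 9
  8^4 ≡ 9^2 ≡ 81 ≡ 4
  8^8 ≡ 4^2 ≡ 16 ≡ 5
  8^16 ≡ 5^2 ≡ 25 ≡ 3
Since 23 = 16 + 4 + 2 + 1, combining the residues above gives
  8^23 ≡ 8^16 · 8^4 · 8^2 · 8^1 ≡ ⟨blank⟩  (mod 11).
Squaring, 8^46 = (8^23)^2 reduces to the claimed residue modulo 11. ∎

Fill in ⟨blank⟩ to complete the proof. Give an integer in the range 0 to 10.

8^16 · 8^4 · 8^2 · 8^1 ≡ 3 · 4 · 9 · 8 = 864.
864 mod 11 = 6, so 8^23 ≡ 6 (mod 11).

6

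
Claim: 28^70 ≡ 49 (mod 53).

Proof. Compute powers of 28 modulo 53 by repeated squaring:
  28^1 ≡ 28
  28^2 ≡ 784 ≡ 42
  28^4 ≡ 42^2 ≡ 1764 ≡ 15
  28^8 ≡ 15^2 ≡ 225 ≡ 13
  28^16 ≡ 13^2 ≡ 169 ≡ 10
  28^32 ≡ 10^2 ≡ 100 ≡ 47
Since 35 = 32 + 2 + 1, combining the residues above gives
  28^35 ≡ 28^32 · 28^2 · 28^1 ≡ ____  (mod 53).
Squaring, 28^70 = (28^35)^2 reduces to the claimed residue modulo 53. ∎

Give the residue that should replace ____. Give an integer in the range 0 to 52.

46

Multiply the listed residues: 47 · 42 · 28 = 1974 → 55272.
Reducing modulo 53: 55272 = 1042·53 + 46, so 28^35 ≡ 46.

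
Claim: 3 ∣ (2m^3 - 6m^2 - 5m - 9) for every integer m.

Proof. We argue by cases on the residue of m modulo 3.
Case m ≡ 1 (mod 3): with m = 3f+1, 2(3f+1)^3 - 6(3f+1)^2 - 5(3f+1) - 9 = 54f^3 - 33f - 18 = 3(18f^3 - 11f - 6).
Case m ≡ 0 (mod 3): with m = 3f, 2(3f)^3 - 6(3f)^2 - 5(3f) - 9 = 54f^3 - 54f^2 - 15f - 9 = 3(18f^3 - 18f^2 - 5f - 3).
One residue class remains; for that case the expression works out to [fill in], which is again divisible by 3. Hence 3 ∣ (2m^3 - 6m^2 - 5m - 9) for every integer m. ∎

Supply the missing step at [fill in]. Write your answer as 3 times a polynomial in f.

3(18f^3 + 18f^2 - 5f - 9)

The residues treated are {1, 0}, so the missing case is m ≡ 2 (mod 3); write m = 3f+2.
Then 2(3f+2)^3 - 6(3f+2)^2 - 5(3f+2) - 9 = 54f^3 + 54f^2 - 15f - 27 = 3(18f^3 + 18f^2 - 5f - 9).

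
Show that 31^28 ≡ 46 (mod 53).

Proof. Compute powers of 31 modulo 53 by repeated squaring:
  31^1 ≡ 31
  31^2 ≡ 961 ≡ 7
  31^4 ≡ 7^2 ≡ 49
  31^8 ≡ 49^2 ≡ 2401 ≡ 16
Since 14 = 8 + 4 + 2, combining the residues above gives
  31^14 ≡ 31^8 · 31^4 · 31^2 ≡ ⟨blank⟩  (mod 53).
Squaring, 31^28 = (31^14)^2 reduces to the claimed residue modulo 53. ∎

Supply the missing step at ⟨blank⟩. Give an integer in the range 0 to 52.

29

31^8 · 31^4 · 31^2 ≡ 16 · 49 · 7 = 5488.
5488 mod 53 = 29, so 31^14 ≡ 29 (mod 53).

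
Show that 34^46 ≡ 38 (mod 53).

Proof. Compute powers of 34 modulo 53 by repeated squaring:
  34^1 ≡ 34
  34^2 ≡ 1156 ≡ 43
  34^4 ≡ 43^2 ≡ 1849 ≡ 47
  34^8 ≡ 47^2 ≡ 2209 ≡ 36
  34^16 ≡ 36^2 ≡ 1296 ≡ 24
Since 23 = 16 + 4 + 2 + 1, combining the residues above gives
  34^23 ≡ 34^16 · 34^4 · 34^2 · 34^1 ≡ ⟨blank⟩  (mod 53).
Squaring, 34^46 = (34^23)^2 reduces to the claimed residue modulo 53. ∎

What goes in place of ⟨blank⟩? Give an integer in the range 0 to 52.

41

Multiply the listed residues: 24 · 47 · 43 · 34 = 1128 → 48504 → 1649136.
Reducing modulo 53: 1649136 = 31115·53 + 41, so 34^23 ≡ 41.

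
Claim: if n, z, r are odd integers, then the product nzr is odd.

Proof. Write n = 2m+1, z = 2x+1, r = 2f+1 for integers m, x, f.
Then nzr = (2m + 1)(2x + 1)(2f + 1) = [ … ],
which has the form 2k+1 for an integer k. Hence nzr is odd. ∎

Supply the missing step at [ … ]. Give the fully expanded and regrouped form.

2(4fmx + 2fm + 2fx + f + 2mx + m + x) + 1

Expanding: (2m + 1)(2x + 1)(2f + 1) = 8fmx + 4fm + 4fx + 2f + 4mx + 2m + 2x + 1.
Every term except the constant is even, so this is 2(4fmx + 2fm + 2fx + f + 2mx + m + x) + 1,
and 4fmx + 2fm + 2fx + f + 2mx + m + x ∈ ℤ gives the required form.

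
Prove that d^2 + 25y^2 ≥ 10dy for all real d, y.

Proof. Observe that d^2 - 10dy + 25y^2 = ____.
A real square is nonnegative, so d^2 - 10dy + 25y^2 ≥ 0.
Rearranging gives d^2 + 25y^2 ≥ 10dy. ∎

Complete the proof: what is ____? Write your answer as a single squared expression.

(d - 5y)^2

The leading and trailing coefficients are 1^2 and 5^2, and 10 = 2·1·5, so the trinomial is (d - 5y)^2.
Hence d^2 - 10dy + 25y^2 ≥ 0.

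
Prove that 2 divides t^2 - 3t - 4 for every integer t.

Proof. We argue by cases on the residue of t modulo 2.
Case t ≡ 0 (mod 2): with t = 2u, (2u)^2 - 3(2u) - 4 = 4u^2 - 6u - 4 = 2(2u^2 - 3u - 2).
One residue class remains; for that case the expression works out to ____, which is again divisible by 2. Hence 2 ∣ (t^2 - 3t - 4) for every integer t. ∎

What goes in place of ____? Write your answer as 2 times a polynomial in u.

2(2u^2 - u - 3)

The residues treated are {0}, so the missing case is t ≡ 1 (mod 2); write t = 2u+1.
Then (2u+1)^2 - 3(2u+1) - 4 = 4u^2 - 2u - 6 = 2(2u^2 - u - 3).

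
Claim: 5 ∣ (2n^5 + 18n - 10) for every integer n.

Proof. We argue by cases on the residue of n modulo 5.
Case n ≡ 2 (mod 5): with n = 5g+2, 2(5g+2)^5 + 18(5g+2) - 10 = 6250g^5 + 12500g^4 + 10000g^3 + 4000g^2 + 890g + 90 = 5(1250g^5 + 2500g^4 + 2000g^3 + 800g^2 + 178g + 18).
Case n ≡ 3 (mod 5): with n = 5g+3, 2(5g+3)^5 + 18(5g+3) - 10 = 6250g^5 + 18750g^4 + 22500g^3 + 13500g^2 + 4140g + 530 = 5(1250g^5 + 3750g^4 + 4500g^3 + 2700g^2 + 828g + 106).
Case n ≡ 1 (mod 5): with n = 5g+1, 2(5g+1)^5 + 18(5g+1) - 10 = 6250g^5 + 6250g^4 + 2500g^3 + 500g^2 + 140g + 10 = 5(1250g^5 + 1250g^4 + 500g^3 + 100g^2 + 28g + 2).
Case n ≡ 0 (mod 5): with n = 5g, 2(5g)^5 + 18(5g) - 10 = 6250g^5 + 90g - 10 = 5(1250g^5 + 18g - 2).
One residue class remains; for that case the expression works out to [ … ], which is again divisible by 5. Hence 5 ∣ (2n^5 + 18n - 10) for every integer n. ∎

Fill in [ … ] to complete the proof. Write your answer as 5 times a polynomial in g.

Only n ≡ 4 (mod 5) is unaccounted for. Put n = 5g+4:
2(5g+4)^5 + 18(5g+4) - 10 expands to 6250g^5 + 25000g^4 + 40000g^3 + 32000g^2 + 12890g + 2110,
and factoring out 5 leaves 5(1250g^5 + 5000g^4 + 8000g^3 + 6400g^2 + 2578g + 422).

5(1250g^5 + 5000g^4 + 8000g^3 + 6400g^2 + 2578g + 422)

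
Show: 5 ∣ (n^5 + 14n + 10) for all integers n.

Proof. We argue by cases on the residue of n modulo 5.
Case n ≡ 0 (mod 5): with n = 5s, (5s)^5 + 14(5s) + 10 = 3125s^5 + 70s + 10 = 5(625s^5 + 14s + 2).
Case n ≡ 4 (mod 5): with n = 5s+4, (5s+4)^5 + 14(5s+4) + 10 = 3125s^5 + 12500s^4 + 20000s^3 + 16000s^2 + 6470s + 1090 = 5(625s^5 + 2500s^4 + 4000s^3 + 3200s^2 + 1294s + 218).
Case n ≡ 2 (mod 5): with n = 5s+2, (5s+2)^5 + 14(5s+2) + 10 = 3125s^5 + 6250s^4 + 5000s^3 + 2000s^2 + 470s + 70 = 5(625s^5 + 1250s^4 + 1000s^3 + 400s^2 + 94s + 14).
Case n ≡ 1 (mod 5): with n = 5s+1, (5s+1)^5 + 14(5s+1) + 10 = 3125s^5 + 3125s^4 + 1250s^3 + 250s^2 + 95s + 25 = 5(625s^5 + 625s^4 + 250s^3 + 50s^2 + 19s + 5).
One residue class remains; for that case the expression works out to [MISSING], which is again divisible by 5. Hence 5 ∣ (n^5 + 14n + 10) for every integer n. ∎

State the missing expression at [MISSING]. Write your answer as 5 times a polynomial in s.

5(625s^5 + 1875s^4 + 2250s^3 + 1350s^2 + 419s + 59)

The residues treated are {0, 4, 2, 1}, so the missing case is n ≡ 3 (mod 5); write n = 5s+3.
Then (5s+3)^5 + 14(5s+3) + 10 = 3125s^5 + 9375s^4 + 11250s^3 + 6750s^2 + 2095s + 295 = 5(625s^5 + 1875s^4 + 2250s^3 + 1350s^2 + 419s + 59).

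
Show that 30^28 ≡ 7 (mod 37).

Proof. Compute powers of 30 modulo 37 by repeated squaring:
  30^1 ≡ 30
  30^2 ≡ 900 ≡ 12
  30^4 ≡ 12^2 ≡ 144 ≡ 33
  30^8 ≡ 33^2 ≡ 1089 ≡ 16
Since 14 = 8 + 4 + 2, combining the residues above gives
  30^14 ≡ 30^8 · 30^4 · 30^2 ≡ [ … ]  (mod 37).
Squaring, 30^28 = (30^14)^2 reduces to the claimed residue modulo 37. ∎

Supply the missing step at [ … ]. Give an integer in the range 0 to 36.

9

30^8 · 30^4 · 30^2 ≡ 16 · 33 · 12 = 6336.
6336 mod 37 = 9, so 30^14 ≡ 9 (mod 37).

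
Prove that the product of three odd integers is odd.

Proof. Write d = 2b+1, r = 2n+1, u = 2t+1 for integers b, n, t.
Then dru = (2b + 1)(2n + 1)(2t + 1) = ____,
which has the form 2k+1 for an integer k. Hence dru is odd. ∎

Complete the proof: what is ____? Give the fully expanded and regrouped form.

2(4bnt + 2bn + 2bt + b + 2nt + n + t) + 1

(2b + 1)(2n + 1)(2t + 1) = 8bnt + 4bn + 4bt + 2b + 4nt + 2n + 2t + 1
= 2(4bnt + 2bn + 2bt + b + 2nt + n + t) + 1.
Since 4bnt + 2bn + 2bt + b + 2nt + n + t is an integer, the product is of the form 2k+1 for an integer k.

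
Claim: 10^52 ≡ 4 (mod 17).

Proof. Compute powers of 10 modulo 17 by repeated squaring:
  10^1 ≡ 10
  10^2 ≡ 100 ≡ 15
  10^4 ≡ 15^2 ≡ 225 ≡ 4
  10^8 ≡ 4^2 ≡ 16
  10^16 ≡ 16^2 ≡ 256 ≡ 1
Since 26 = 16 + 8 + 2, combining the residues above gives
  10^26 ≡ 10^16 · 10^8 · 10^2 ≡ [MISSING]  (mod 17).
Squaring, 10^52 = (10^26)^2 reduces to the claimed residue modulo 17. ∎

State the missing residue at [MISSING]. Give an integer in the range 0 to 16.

2

10^16 · 10^8 · 10^2 ≡ 1 · 16 · 15 = 240.
240 mod 17 = 2, so 10^26 ≡ 2 (mod 17).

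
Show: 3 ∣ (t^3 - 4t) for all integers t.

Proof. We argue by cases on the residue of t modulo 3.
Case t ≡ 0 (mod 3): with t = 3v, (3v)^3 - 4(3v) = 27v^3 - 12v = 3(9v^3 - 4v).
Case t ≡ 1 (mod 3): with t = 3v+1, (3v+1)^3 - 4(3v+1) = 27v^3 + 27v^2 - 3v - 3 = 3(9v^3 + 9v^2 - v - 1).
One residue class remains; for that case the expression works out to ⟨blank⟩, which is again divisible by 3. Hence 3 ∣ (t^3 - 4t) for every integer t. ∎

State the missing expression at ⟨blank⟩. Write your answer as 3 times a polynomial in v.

The residues treated are {0, 1}, so the missing case is t ≡ 2 (mod 3); write t = 3v+2.
Then (3v+2)^3 - 4(3v+2) = 27v^3 + 54v^2 + 24v = 3(9v^3 + 18v^2 + 8v).

3(9v^3 + 18v^2 + 8v)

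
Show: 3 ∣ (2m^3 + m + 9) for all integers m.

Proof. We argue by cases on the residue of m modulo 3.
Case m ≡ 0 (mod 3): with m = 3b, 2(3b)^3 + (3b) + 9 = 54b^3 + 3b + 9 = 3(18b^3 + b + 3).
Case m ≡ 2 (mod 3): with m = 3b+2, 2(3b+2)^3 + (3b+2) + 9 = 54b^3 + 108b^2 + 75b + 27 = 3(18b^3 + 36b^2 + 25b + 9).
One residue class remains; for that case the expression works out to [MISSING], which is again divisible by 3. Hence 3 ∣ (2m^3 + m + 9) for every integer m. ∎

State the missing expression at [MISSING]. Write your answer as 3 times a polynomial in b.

3(18b^3 + 18b^2 + 7b + 4)

The residues treated are {0, 2}, so the missing case is m ≡ 1 (mod 3); write m = 3b+1.
Then 2(3b+1)^3 + (3b+1) + 9 = 54b^3 + 54b^2 + 21b + 12 = 3(18b^3 + 18b^2 + 7b + 4).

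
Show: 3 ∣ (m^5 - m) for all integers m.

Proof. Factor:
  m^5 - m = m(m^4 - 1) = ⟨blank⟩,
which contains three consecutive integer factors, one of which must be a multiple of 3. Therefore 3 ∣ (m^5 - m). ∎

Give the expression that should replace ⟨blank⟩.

m^4 - 1 = (m^2 - 1)(m^2 + 1), and m^2 - 1 = (m-1)(m+1).
So m(m^4 - 1) = (m - 1)m(m + 1)(m^2 + 1).

(m - 1)m(m + 1)(m^2 + 1)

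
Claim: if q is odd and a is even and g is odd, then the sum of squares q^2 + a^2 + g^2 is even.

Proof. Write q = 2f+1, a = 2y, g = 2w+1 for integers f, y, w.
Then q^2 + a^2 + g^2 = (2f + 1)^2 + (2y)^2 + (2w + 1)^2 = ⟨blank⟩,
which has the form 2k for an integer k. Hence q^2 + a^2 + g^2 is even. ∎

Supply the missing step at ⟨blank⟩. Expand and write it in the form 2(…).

Expanding: (2f + 1)^2 + (2y)^2 + (2w + 1)^2 = 4f^2 + 4f + 4w^2 + 4w + 4y^2 + 2.
Every term is even; pulling out the factor of 2 gives 2(2f^2 + 2f + 2w^2 + 2w + 2y^2 + 1).

2(2f^2 + 2f + 2w^2 + 2w + 2y^2 + 1)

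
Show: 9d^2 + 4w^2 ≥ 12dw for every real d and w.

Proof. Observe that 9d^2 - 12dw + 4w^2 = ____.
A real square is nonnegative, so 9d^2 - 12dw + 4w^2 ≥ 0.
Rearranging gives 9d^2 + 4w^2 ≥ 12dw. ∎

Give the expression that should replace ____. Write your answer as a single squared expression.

The leading and trailing coefficients are 3^2 and 2^2, and 12 = 2·3·2, so the trinomial is (3d - 2w)^2.
Hence 9d^2 - 12dw + 4w^2 ≥ 0.

(3d - 2w)^2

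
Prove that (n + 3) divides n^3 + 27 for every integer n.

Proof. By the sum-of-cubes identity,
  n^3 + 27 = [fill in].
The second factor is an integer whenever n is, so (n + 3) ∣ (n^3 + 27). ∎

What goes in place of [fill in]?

(n + 3)(n^2 - 3n + 9)

a^3 + b^3 = (a + b)(a^2 - ab + b^2). With a = n, b = 3:
n^3 + 27 = (n + 3)(n^2 - 3n + 9).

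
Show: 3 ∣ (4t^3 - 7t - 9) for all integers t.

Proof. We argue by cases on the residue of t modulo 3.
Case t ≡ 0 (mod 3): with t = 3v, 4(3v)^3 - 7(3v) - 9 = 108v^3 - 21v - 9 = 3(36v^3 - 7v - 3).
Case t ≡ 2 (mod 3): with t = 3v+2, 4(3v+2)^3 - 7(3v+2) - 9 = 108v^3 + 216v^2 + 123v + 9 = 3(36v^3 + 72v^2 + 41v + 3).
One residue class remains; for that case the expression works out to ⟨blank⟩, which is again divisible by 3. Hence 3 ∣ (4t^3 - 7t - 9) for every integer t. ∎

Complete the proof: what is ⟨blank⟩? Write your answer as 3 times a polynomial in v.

3(36v^3 + 36v^2 + 5v - 4)

Only t ≡ 1 (mod 3) is unaccounted for. Put t = 3v+1:
4(3v+1)^3 - 7(3v+1) - 9 expands to 108v^3 + 108v^2 + 15v - 12,
and factoring out 3 leaves 3(36v^3 + 36v^2 + 5v - 4).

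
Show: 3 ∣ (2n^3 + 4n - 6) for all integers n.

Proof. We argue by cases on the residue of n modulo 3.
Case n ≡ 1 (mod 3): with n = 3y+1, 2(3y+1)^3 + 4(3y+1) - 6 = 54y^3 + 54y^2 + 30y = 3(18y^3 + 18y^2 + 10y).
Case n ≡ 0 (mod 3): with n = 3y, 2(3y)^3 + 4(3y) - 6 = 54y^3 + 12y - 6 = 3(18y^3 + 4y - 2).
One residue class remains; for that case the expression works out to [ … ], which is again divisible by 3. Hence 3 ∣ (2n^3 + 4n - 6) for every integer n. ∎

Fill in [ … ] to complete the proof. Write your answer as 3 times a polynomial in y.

3(18y^3 + 36y^2 + 28y + 6)

The residues treated are {1, 0}, so the missing case is n ≡ 2 (mod 3); write n = 3y+2.
Then 2(3y+2)^3 + 4(3y+2) - 6 = 54y^3 + 108y^2 + 84y + 18 = 3(18y^3 + 36y^2 + 28y + 6).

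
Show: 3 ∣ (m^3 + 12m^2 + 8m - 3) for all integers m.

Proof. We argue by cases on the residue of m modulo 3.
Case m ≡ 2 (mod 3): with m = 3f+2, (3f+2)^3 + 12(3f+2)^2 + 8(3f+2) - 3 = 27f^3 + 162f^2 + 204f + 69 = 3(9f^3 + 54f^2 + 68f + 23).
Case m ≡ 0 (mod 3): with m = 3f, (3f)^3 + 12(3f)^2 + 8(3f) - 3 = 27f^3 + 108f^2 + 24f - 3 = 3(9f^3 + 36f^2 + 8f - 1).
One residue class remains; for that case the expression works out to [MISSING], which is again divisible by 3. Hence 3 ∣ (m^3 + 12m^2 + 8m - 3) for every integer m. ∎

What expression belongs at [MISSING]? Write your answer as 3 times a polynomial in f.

The residues treated are {2, 0}, so the missing case is m ≡ 1 (mod 3); write m = 3f+1.
Then (3f+1)^3 + 12(3f+1)^2 + 8(3f+1) - 3 = 27f^3 + 135f^2 + 105f + 18 = 3(9f^3 + 45f^2 + 35f + 6).

3(9f^3 + 45f^2 + 35f + 6)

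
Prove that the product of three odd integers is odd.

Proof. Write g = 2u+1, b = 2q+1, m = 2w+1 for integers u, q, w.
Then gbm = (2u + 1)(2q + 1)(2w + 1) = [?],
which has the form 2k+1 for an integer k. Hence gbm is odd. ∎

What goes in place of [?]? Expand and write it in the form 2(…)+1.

(2u + 1)(2q + 1)(2w + 1) = 8quw + 4qu + 4qw + 2q + 4uw + 2u + 2w + 1
= 2(4quw + 2qu + 2qw + q + 2uw + u + w) + 1.
Since 4quw + 2qu + 2qw + q + 2uw + u + w is an integer, the product is of the form 2k+1 for an integer k.

2(4quw + 2qu + 2qw + q + 2uw + u + w) + 1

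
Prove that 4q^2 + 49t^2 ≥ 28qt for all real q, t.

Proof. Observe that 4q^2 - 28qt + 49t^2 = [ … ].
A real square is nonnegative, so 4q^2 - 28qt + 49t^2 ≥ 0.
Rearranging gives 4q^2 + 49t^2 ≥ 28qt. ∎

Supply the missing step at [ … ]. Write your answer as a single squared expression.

The leading and trailing coefficients are 2^2 and 7^2, and 28 = 2·2·7, so the trinomial is (2q - 7t)^2.
Hence 4q^2 - 28qt + 49t^2 ≥ 0.

(2q - 7t)^2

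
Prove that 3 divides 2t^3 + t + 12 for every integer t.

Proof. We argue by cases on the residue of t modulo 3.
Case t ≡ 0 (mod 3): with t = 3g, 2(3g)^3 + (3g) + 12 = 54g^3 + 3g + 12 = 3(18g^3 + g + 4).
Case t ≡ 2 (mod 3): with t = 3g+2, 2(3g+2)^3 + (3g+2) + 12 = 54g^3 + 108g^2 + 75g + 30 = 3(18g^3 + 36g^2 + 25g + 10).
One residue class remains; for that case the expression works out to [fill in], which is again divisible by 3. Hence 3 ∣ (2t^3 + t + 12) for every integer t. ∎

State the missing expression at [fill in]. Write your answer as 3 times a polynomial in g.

3(18g^3 + 18g^2 + 7g + 5)

Only t ≡ 1 (mod 3) is unaccounted for. Put t = 3g+1:
2(3g+1)^3 + (3g+1) + 12 expands to 54g^3 + 54g^2 + 21g + 15,
and factoring out 3 leaves 3(18g^3 + 18g^2 + 7g + 5).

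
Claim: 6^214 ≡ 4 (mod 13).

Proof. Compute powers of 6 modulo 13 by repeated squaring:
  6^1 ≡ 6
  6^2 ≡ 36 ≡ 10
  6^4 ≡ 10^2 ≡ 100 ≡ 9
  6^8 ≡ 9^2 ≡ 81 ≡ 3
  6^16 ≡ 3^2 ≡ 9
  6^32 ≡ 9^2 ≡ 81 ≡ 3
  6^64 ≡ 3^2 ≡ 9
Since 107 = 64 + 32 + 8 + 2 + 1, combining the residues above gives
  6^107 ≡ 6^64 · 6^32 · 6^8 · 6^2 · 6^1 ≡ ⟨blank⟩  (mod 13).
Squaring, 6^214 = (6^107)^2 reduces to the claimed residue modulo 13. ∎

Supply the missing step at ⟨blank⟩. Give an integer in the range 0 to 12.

6^64 · 6^32 · 6^8 · 6^2 · 6^1 ≡ 9 · 3 · 3 · 10 · 6 = 4860.
4860 mod 13 = 11, so 6^107 ≡ 11 (mod 13).

11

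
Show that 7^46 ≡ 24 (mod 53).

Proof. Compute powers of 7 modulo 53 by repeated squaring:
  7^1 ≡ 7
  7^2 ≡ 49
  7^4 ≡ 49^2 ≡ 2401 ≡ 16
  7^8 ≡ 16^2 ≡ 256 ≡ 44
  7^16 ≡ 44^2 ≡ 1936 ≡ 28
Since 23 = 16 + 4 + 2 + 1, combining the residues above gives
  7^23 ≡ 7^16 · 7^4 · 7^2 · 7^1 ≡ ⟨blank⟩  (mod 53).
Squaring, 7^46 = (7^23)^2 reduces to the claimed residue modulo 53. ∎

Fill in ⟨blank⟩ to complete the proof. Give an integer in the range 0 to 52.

Multiply the listed residues: 28 · 16 · 49 · 7 = 448 → 21952 → 153664.
Reducing modulo 53: 153664 = 2899·53 + 17, so 7^23 ≡ 17.

17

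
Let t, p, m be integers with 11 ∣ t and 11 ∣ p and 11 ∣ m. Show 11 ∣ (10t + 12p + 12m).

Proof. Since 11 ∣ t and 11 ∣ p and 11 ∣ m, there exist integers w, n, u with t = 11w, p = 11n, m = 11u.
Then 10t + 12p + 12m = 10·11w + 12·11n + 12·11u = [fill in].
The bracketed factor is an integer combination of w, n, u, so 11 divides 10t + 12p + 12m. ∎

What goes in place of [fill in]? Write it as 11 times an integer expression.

11(12n + 12u + 10w)

Each term has a factor of 11: 10·11w + 12·11n + 12·11u = 11·(12n + 12u + 10w).
Since 12n + 12u + 10w is an integer, 11 ∣ (10t + 12p + 12m).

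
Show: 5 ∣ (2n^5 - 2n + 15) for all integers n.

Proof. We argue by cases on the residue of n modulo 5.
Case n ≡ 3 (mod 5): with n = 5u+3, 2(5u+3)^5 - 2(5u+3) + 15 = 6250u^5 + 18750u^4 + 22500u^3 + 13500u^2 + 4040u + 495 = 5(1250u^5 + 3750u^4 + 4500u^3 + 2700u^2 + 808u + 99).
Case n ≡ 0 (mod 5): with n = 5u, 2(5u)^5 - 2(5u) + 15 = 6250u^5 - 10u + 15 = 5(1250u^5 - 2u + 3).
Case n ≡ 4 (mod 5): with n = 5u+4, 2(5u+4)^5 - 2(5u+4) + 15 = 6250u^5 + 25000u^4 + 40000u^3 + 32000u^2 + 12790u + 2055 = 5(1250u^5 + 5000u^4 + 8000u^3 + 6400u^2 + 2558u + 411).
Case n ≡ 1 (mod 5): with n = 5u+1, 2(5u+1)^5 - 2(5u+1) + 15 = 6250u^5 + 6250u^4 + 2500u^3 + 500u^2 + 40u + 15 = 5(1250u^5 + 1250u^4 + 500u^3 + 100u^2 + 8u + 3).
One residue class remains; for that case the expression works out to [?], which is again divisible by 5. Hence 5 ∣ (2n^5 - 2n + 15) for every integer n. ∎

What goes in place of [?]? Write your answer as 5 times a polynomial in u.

The residues treated are {3, 0, 4, 1}, so the missing case is n ≡ 2 (mod 5); write n = 5u+2.
Then 2(5u+2)^5 - 2(5u+2) + 15 = 6250u^5 + 12500u^4 + 10000u^3 + 4000u^2 + 790u + 75 = 5(1250u^5 + 2500u^4 + 2000u^3 + 800u^2 + 158u + 15).

5(1250u^5 + 2500u^4 + 2000u^3 + 800u^2 + 158u + 15)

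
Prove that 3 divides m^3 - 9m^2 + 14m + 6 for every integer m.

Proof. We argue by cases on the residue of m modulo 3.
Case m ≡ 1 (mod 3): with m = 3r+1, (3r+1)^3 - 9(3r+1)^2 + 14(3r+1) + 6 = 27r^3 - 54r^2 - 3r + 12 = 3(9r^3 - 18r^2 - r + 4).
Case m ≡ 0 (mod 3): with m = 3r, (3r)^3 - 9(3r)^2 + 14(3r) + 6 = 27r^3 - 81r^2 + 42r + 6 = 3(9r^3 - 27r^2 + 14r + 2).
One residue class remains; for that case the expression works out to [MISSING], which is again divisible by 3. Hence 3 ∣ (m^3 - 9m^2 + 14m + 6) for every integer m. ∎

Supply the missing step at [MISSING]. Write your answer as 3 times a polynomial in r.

Only m ≡ 2 (mod 3) is unaccounted for. Put m = 3r+2:
(3r+2)^3 - 9(3r+2)^2 + 14(3r+2) + 6 expands to 27r^3 - 27r^2 - 30r + 6,
and factoring out 3 leaves 3(9r^3 - 9r^2 - 10r + 2).

3(9r^3 - 9r^2 - 10r + 2)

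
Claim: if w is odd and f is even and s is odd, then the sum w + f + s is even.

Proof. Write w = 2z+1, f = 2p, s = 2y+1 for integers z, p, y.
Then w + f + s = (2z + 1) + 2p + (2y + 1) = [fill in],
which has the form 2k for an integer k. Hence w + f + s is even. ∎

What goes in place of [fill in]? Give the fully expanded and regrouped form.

(2z + 1) + 2p + (2y + 1) = 2p + 2y + 2z + 2
= 2(p + y + z + 1).
Since p + y + z + 1 is an integer, the sum is of the form 2k for an integer k.

2(p + y + z + 1)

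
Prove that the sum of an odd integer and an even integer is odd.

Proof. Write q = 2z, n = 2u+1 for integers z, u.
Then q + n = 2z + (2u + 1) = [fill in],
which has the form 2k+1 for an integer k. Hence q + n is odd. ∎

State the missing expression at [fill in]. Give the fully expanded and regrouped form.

2(u + z) + 1

2z + (2u + 1) = 2u + 2z + 1
= 2(u + z) + 1.
Since u + z is an integer, the sum is of the form 2k+1 for an integer k.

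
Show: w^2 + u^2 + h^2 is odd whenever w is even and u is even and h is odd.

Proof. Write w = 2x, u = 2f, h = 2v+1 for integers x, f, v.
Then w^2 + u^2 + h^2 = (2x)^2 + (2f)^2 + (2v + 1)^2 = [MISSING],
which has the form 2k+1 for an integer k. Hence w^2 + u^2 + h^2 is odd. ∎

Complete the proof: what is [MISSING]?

2(2f^2 + 2v^2 + 2v + 2x^2) + 1

Expanding: (2x)^2 + (2f)^2 + (2v + 1)^2 = 4f^2 + 4v^2 + 4v + 4x^2 + 1.
Every term except the constant is even, so this is 2(2f^2 + 2v^2 + 2v + 2x^2) + 1,
and 2f^2 + 2v^2 + 2v + 2x^2 ∈ ℤ gives the required form.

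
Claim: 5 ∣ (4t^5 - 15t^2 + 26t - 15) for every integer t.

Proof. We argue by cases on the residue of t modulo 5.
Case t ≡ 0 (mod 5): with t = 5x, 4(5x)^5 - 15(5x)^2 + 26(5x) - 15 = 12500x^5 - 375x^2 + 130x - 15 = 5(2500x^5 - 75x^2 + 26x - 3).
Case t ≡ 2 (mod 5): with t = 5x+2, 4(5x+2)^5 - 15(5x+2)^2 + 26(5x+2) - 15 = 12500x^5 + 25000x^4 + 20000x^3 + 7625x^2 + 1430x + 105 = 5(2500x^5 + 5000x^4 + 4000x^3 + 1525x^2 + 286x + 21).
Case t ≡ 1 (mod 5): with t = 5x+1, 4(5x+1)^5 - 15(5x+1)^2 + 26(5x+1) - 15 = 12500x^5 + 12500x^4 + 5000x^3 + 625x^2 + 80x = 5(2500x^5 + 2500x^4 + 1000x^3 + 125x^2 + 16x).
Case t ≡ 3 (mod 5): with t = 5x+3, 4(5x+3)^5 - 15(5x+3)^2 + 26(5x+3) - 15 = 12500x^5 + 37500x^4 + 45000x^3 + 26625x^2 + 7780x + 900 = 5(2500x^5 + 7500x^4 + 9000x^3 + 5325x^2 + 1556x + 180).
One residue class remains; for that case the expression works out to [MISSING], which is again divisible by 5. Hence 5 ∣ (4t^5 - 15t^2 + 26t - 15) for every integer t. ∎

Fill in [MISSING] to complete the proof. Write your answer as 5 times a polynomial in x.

The residues treated are {0, 2, 1, 3}, so the missing case is t ≡ 4 (mod 5); write t = 5x+4.
Then 4(5x+4)^5 - 15(5x+4)^2 + 26(5x+4) - 15 = 12500x^5 + 50000x^4 + 80000x^3 + 63625x^2 + 25130x + 3945 = 5(2500x^5 + 10000x^4 + 16000x^3 + 12725x^2 + 5026x + 789).

5(2500x^5 + 10000x^4 + 16000x^3 + 12725x^2 + 5026x + 789)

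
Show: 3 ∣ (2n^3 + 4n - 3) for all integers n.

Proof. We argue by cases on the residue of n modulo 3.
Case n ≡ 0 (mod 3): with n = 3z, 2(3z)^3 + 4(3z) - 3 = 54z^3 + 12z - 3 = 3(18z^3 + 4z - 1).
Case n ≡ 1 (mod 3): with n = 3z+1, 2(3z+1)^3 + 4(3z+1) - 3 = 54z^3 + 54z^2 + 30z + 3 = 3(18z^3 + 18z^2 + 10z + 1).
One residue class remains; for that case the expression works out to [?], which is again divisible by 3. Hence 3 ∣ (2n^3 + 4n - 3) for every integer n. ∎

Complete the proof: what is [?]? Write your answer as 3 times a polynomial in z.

The residues treated are {0, 1}, so the missing case is n ≡ 2 (mod 3); write n = 3z+2.
Then 2(3z+2)^3 + 4(3z+2) - 3 = 54z^3 + 108z^2 + 84z + 21 = 3(18z^3 + 36z^2 + 28z + 7).

3(18z^3 + 36z^2 + 28z + 7)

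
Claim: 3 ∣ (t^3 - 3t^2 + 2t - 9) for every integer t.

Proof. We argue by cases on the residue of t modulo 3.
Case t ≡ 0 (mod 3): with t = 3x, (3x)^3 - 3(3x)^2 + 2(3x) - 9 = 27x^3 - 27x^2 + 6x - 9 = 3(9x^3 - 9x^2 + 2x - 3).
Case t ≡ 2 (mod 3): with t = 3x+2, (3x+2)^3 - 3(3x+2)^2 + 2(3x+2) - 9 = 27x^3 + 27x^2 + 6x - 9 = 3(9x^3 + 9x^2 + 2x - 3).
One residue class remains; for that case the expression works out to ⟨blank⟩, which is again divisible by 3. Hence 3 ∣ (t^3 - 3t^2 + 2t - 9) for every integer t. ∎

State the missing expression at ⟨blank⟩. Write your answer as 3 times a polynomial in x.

3(9x^3 - x - 3)

The residues treated are {0, 2}, so the missing case is t ≡ 1 (mod 3); write t = 3x+1.
Then (3x+1)^3 - 3(3x+1)^2 + 2(3x+1) - 9 = 27x^3 - 3x - 9 = 3(9x^3 - x - 3).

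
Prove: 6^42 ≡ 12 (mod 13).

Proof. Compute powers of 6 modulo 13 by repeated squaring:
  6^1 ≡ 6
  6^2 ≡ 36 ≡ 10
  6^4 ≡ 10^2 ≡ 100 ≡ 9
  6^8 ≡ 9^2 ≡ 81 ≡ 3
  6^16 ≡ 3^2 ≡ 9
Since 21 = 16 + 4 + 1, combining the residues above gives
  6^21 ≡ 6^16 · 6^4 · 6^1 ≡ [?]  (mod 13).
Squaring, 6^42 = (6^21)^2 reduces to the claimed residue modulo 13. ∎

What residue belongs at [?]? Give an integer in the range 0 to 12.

Multiply the listed residues: 9 · 9 · 6 = 81 → 486.
Reducing modulo 13: 486 = 37·13 + 5, so 6^21 ≡ 5.

5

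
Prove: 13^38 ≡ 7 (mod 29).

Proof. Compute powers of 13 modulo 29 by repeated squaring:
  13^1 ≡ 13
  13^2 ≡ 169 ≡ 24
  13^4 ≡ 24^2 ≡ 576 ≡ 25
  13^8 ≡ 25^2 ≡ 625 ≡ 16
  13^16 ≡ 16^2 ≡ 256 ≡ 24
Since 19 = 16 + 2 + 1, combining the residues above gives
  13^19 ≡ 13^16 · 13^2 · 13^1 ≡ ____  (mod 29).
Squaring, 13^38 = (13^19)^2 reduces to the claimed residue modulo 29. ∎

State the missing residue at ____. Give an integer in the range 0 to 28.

6

Multiply the listed residues: 24 · 24 · 13 = 576 → 7488.
Reducing modulo 29: 7488 = 258·29 + 6, so 13^19 ≡ 6.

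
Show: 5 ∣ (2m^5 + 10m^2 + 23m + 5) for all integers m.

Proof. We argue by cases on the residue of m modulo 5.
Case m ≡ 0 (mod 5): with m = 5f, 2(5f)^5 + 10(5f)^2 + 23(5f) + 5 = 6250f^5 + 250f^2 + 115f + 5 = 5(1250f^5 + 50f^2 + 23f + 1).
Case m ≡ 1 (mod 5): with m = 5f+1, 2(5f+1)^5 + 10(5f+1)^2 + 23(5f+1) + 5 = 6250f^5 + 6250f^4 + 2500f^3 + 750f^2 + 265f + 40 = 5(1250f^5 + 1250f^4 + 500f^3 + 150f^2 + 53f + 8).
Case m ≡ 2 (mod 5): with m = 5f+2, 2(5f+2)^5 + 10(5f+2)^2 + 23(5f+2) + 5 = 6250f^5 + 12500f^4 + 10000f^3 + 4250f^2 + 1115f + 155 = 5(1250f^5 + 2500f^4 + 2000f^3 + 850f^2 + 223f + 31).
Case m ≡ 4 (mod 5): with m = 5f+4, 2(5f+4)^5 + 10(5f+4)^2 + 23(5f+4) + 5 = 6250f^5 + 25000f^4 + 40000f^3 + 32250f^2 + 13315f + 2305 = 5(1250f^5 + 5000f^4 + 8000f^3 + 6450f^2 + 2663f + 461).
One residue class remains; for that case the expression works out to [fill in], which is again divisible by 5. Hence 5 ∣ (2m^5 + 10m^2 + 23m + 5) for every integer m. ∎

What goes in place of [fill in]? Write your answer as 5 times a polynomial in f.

5(1250f^5 + 3750f^4 + 4500f^3 + 2750f^2 + 893f + 130)

The residues treated are {0, 1, 2, 4}, so the missing case is m ≡ 3 (mod 5); write m = 5f+3.
Then 2(5f+3)^5 + 10(5f+3)^2 + 23(5f+3) + 5 = 6250f^5 + 18750f^4 + 22500f^3 + 13750f^2 + 4465f + 650 = 5(1250f^5 + 3750f^4 + 4500f^3 + 2750f^2 + 893f + 130).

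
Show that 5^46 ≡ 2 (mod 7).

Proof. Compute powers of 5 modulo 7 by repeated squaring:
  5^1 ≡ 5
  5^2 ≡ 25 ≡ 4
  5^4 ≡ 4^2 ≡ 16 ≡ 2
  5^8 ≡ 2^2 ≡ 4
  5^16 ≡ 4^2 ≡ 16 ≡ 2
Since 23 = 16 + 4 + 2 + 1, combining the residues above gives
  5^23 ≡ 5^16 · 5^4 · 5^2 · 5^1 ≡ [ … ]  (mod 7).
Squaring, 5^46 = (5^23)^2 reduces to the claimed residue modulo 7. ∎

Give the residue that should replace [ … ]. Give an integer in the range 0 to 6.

5^16 · 5^4 · 5^2 · 5^1 ≡ 2 · 2 · 4 · 5 = 80.
80 mod 7 = 3, so 5^23 ≡ 3 (mod 7).

3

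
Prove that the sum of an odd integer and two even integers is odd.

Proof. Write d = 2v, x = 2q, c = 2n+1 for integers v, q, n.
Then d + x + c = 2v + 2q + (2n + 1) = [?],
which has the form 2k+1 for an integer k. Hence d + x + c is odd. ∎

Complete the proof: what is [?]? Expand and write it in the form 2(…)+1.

2(n + q + v) + 1

Expanding: 2v + 2q + (2n + 1) = 2n + 2q + 2v + 1.
Every term except the constant is even, so this is 2(n + q + v) + 1,
and n + q + v ∈ ℤ gives the required form.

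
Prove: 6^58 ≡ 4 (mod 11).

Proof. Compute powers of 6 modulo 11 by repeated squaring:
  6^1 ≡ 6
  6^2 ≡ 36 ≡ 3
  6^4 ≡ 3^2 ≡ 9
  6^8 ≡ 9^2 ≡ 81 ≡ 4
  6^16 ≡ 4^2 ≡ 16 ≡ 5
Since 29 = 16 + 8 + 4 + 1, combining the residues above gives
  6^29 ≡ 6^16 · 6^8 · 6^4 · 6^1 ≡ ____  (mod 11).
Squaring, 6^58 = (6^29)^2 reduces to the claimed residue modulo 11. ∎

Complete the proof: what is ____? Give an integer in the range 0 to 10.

Multiply the listed residues: 5 · 4 · 9 · 6 = 20 → 180 → 1080.
Reducing modulo 11: 1080 = 98·11 + 2, so 6^29 ≡ 2.

2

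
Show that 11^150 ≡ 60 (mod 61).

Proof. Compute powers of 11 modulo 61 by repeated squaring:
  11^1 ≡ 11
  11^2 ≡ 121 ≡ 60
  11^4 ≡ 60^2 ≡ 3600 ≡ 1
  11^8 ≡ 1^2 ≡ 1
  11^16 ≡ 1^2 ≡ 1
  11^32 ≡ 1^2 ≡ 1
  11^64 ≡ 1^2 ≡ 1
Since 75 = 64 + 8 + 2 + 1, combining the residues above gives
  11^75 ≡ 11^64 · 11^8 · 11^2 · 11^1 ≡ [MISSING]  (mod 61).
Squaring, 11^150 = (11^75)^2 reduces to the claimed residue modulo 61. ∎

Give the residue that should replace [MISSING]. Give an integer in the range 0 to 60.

50

Multiply the listed residues: 1 · 1 · 60 · 11 = 1 → 60 → 660.
Reducing modulo 61: 660 = 10·61 + 50, so 11^75 ≡ 50.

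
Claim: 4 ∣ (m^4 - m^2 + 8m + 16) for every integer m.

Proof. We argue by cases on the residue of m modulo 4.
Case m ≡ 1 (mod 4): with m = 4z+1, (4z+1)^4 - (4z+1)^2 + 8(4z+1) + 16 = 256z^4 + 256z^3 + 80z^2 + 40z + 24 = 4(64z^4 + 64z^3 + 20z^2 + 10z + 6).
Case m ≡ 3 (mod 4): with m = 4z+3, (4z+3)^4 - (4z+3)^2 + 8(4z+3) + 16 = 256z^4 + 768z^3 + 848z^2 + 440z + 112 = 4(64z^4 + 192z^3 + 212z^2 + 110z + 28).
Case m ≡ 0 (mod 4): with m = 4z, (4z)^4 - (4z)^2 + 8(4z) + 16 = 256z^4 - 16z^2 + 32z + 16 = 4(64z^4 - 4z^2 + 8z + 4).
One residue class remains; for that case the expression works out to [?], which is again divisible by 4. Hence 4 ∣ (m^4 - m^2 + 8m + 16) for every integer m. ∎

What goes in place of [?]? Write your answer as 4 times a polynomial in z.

Only m ≡ 2 (mod 4) is unaccounted for. Put m = 4z+2:
(4z+2)^4 - (4z+2)^2 + 8(4z+2) + 16 expands to 256z^4 + 512z^3 + 368z^2 + 144z + 44,
and factoring out 4 leaves 4(64z^4 + 128z^3 + 92z^2 + 36z + 11).

4(64z^4 + 128z^3 + 92z^2 + 36z + 11)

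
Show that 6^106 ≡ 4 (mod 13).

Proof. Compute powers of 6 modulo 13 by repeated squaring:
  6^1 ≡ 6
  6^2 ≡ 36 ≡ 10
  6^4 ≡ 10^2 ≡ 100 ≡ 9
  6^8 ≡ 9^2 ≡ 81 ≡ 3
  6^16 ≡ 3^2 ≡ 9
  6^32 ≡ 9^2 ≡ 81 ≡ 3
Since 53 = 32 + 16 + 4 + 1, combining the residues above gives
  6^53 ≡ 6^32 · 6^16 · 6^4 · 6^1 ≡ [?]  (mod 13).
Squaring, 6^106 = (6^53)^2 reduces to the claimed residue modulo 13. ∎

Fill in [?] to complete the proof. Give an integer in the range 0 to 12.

Multiply the listed residues: 3 · 9 · 9 · 6 = 27 → 243 → 1458.
Reducing modulo 13: 1458 = 112·13 + 2, so 6^53 ≡ 2.

2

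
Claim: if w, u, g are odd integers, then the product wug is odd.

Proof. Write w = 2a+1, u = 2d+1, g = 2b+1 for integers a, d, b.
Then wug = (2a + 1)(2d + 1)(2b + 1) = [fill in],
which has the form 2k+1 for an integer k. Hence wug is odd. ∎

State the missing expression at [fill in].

(2a + 1)(2d + 1)(2b + 1) = 8abd + 4ab + 4ad + 2a + 4bd + 2b + 2d + 1
= 2(4abd + 2ab + 2ad + a + 2bd + b + d) + 1.
Since 4abd + 2ab + 2ad + a + 2bd + b + d is an integer, the product is of the form 2k+1 for an integer k.

2(4abd + 2ab + 2ad + a + 2bd + b + d) + 1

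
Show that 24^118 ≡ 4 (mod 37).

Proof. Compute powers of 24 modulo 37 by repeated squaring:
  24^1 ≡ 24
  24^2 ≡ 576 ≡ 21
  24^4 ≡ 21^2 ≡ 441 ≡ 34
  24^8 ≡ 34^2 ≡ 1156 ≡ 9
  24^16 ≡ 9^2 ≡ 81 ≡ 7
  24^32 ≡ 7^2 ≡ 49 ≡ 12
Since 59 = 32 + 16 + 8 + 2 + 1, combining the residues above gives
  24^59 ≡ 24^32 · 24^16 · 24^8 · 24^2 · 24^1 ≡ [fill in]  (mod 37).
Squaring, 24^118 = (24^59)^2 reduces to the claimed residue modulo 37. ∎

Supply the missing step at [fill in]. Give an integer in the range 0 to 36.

35

Multiply the listed residues: 12 · 7 · 9 · 21 · 24 = 84 → 756 → 15876 → 381024.
Reducing modulo 37: 381024 = 10297·37 + 35, so 24^59 ≡ 35.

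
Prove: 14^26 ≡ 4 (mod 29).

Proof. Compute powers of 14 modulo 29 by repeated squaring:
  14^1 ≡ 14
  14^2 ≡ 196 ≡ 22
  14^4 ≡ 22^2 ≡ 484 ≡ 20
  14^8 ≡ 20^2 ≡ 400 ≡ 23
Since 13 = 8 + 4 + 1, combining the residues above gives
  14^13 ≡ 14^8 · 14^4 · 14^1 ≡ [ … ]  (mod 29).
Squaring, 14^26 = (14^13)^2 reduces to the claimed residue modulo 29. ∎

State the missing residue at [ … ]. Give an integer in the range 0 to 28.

Multiply the listed residues: 23 · 20 · 14 = 460 → 6440.
Reducing modulo 29: 6440 = 222·29 + 2, so 14^13 ≡ 2.

2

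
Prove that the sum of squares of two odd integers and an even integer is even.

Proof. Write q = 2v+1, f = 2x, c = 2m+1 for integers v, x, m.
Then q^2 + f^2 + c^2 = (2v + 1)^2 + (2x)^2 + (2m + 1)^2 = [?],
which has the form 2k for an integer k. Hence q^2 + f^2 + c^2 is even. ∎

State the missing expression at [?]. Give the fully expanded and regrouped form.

2(2m^2 + 2m + 2v^2 + 2v + 2x^2 + 1)

(2v + 1)^2 + (2x)^2 + (2m + 1)^2 = 4m^2 + 4m + 4v^2 + 4v + 4x^2 + 2
= 2(2m^2 + 2m + 2v^2 + 2v + 2x^2 + 1).
Since 2m^2 + 2m + 2v^2 + 2v + 2x^2 + 1 is an integer, the sum of squares is of the form 2k for an integer k.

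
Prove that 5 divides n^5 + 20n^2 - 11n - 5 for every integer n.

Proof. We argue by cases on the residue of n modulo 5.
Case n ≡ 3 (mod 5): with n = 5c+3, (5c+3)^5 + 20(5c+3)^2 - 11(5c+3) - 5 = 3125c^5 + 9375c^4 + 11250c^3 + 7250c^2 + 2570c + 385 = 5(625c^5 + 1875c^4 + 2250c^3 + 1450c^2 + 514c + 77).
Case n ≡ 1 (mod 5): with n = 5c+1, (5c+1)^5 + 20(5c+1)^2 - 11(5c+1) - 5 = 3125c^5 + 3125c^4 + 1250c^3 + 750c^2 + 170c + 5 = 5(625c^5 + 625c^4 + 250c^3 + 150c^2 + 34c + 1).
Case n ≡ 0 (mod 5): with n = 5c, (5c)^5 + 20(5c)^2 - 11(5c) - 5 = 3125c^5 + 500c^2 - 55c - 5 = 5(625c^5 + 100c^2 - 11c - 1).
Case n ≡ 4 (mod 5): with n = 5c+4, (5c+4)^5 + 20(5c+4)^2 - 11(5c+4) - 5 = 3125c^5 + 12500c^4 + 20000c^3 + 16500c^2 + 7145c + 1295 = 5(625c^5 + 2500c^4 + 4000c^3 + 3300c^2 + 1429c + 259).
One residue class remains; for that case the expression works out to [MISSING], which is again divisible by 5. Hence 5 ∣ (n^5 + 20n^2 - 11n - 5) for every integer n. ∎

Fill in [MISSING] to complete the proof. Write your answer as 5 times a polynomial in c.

Only n ≡ 2 (mod 5) is unaccounted for. Put n = 5c+2:
(5c+2)^5 + 20(5c+2)^2 - 11(5c+2) - 5 expands to 3125c^5 + 6250c^4 + 5000c^3 + 2500c^2 + 745c + 85,
and factoring out 5 leaves 5(625c^5 + 1250c^4 + 1000c^3 + 500c^2 + 149c + 17).

5(625c^5 + 1250c^4 + 1000c^3 + 500c^2 + 149c + 17)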